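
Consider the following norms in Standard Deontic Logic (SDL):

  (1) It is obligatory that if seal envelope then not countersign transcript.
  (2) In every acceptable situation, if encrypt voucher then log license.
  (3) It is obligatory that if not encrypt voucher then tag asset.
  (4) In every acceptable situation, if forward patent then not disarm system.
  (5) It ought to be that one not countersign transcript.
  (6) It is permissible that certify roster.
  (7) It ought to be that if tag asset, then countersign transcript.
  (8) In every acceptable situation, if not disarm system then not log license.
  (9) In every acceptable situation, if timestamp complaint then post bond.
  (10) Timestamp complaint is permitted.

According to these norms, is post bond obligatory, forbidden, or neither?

Neither

Premise 9 is O(timestamp_complaint → post_bond), but O(timestamp_complaint) is not derivable from the premises (the permission P(timestamp_complaint) asserts only ¬O(¬timestamp_complaint), not O(timestamp_complaint)), so it does not yield O(post_bond).
No premise or chain of K-axiom applications forces O(post_bond), and none forces O(¬post_bond). So post_bond is neither obligatory nor forbidden under these norms.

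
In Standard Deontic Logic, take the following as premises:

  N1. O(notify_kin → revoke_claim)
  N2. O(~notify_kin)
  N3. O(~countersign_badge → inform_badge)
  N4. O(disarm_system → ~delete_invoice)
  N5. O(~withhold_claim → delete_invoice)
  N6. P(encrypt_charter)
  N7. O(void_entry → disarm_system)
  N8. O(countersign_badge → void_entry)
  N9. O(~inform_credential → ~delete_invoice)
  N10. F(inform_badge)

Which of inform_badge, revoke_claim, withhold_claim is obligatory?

Premise 10 is F(inform_badge), i.e. O(~inform_badge).
The contrapositive of premise 3 (O(~countersign_badge → inform_badge)) is O(~inform_badge → countersign_badge), and O(~inform_badge) is already established, so O(countersign_badge).
From O(countersign_badge) and premise 8, O(countersign_badge → void_entry), we obtain O(void_entry).
Premise 7 is O(void_entry → disarm_system); since O(void_entry), deontic closure gives O(disarm_system).
With premise 4, O(disarm_system → ~delete_invoice), the K-axiom yields O(~delete_invoice).
Premise 5, O(~withhold_claim → delete_invoice), contraposes to O(~delete_invoice → withhold_claim); with O(~delete_invoice) we get O(withhold_claim).
So O(withhold_claim) holds — withhold_claim is obligatory. None of the other listed options is made obligatory by any chain of premises.

withhold_claim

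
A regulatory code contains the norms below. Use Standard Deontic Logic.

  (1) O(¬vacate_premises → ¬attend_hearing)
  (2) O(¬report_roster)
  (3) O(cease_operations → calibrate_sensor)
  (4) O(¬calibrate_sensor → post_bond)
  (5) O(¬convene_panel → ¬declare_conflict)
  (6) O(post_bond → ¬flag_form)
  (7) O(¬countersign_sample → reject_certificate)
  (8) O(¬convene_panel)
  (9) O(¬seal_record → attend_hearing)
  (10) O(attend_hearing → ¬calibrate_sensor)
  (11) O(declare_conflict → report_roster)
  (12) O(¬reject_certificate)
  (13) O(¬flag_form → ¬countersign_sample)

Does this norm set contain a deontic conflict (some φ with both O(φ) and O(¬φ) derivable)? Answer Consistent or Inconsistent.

Premise 11 is O(declare_conflict → report_roster), but O(declare_conflict) is not derivable from the premises, so it does not yield O(report_roster).
So O(report_roster) is not derivable, and the apparent clash with O(¬report_roster) does not arise.
A world satisfying every obligation exists (e.g. attend_hearing=false, calibrate_sensor=true, cease_operations=false, convene_panel=false, countersign_sample=true, declare_conflict=false, flag_form=true, post_bond=false, reject_certificate=false, report_roster=false, seal_record=true, vacate_premises=false); no atom is both obligatory and forbidden, so the set is consistent.

Consistent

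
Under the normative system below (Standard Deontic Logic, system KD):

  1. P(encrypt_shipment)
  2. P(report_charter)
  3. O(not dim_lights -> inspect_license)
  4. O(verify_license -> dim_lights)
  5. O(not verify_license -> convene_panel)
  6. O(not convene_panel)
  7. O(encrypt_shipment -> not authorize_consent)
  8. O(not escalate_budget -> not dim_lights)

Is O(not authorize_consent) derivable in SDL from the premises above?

Premise 7 is O(encrypt_shipment -> not authorize_consent), but O(encrypt_shipment) is not derivable from the premises (the permission P(encrypt_shipment) asserts only not O(not encrypt_shipment), not O(encrypt_shipment)), so it does not yield O(not authorize_consent).
No other premise forces O(not authorize_consent). An ideal world satisfying every premise can still have not authorize_consent false, so O(not authorize_consent) is not derivable.

No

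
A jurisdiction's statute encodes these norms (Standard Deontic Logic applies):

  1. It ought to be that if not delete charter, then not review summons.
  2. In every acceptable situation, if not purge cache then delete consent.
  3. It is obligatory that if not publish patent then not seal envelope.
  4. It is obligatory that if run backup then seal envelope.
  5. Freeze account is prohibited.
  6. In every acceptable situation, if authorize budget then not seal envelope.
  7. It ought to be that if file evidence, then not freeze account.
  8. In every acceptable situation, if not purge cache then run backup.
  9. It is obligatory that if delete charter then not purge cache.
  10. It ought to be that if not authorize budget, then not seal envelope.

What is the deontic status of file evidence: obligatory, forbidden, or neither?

Neither

Premise 7 is O(file_evidence → ¬freeze_account); even if O(¬freeze_account) held, inferring O(file_evidence) would be affirming the consequent — invalid.
No premise or chain of K-axiom applications forces O(file_evidence), and none forces O(¬file_evidence). So file_evidence is neither obligatory nor forbidden under these norms.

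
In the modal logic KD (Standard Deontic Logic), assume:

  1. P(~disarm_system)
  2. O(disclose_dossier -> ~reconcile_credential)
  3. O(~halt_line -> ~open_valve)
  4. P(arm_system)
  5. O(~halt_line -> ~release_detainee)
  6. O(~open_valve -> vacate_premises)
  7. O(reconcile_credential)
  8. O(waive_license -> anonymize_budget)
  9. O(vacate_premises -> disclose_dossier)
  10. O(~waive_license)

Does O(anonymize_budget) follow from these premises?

No

Premise 8 is O(waive_license -> anonymize_budget), but O(waive_license) is not derivable from the premises, so it does not yield O(anonymize_budget).
No other premise forces O(anonymize_budget). An ideal world satisfying every premise can still have anonymize_budget false, so O(anonymize_budget) is not derivable.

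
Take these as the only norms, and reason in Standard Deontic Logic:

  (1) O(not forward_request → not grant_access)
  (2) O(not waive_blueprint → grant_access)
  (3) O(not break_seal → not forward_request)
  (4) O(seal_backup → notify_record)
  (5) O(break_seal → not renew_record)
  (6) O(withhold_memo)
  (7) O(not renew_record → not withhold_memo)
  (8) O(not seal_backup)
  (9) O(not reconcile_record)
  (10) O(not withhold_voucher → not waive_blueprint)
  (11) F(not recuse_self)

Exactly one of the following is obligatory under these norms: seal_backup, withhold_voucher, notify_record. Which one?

withhold_voucher

From premise 6 we have O(withhold_memo).
Premise 7, O(not renew_record → not withhold_memo), contraposes to O(withhold_memo → renew_record); with O(withhold_memo) we get O(renew_record).
Premise 5 is O(break_seal → not renew_record); contrapositively O(renew_record → not break_seal). Since O(renew_record) holds, K gives O(not break_seal).
Premise 3 is O(not break_seal → not forward_request); since O(not break_seal), deontic closure gives O(not forward_request).
Premise 1 is O(not forward_request → not grant_access); since O(not forward_request), deontic closure gives O(not grant_access).
The contrapositive of premise 2 (O(not waive_blueprint → grant_access)) is O(not grant_access → waive_blueprint), and O(not grant_access) is already established, so O(waive_blueprint).
Premise 10, O(not withhold_voucher → not waive_blueprint), contraposes to O(waive_blueprint → withhold_voucher); with O(waive_blueprint) we get O(withhold_voucher).
So O(withhold_voucher) holds — withhold_voucher is obligatory. None of the other listed options is made obligatory by any chain of premises.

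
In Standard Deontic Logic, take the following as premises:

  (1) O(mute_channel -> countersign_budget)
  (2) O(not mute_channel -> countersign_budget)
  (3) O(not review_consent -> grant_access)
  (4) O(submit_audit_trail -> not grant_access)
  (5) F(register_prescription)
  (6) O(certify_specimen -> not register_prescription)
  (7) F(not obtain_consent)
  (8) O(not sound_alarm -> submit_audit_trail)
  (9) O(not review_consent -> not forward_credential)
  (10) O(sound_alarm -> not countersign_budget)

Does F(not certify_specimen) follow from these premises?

Premise 6 is O(certify_specimen -> not register_prescription); even if O(not register_prescription) held, inferring O(certify_specimen) would be affirming the consequent — invalid.
No other premise forces O(certify_specimen). An ideal world satisfying every premise can still have not certify_specimen true, so F(not certify_specimen) is not derivable.

No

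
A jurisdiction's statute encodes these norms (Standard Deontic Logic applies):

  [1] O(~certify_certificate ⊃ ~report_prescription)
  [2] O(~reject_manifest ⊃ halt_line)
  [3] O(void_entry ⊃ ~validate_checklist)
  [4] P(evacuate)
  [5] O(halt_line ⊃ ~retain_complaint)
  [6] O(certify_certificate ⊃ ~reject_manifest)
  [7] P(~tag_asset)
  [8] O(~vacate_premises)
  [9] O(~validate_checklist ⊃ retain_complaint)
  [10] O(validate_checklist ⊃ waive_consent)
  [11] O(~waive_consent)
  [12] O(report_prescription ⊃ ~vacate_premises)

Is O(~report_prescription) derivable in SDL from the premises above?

Premise 11 states O(~waive_consent) outright.
Premise 10, O(validate_checklist ⊃ waive_consent), contraposes to O(~waive_consent ⊃ ~validate_checklist); with O(~waive_consent) we get O(~validate_checklist).
From O(~validate_checklist) and premise 9, O(~validate_checklist ⊃ retain_complaint), we obtain O(retain_complaint).
The contrapositive of premise 5 (O(halt_line ⊃ ~retain_complaint)) is O(retain_complaint ⊃ ~halt_line), and O(retain_complaint) is already established, so O(~halt_line).
Premise 2 is O(~reject_manifest ⊃ halt_line); contrapositively O(~halt_line ⊃ reject_manifest). Since O(~halt_line) holds, K gives O(reject_manifest).
The contrapositive of premise 6 (O(certify_certificate ⊃ ~reject_manifest)) is O(reject_manifest ⊃ ~certify_certificate), and O(reject_manifest) is already established, so O(~certify_certificate).
From O(~certify_certificate) and premise 1, O(~certify_certificate ⊃ ~report_prescription), we obtain O(~report_prescription).
Premises 3, 4, 7, 8, 12 do not contribute to this derivation.
So O(~report_prescription) follows.

Yes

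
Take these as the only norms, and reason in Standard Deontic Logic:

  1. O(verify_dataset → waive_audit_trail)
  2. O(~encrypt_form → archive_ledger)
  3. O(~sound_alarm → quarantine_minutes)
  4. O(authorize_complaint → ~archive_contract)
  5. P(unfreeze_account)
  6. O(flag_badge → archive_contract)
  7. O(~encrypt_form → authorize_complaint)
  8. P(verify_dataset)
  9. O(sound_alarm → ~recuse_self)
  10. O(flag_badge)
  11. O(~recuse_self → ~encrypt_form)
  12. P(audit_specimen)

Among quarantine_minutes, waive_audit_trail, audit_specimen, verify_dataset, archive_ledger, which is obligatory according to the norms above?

quarantine_minutes

From premise 10 we have O(flag_badge).
With premise 6, O(flag_badge → archive_contract), the K-axiom yields O(archive_contract).
Premise 4, O(authorize_complaint → ~archive_contract), contraposes to O(archive_contract → ~authorize_complaint); with O(archive_contract) we get O(~authorize_complaint).
Premise 7 is O(~encrypt_form → authorize_complaint); contrapositively O(~authorize_complaint → encrypt_form). Since O(~authorize_complaint) holds, K gives O(encrypt_form).
Premise 11, O(~recuse_self → ~encrypt_form), contraposes to O(encrypt_form → recuse_self); with O(encrypt_form) we get O(recuse_self).
Premise 9, O(sound_alarm → ~recuse_self), contraposes to O(recuse_self → ~sound_alarm); with O(recuse_self) we get O(~sound_alarm).
From O(~sound_alarm) and premise 3, O(~sound_alarm → quarantine_minutes), we obtain O(quarantine_minutes).
So O(quarantine_minutes) holds — quarantine_minutes is obligatory. None of the other listed options is made obligatory by any chain of premises.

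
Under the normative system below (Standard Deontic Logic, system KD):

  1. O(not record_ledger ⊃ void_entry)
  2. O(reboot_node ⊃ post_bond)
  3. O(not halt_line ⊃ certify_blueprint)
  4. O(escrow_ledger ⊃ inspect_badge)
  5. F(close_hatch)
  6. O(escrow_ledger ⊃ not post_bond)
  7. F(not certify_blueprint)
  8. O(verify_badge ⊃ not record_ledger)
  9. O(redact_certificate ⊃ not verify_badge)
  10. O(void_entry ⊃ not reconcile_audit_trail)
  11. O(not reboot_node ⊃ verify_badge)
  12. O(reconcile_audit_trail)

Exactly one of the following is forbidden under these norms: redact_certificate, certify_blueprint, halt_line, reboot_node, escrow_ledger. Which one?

Premise 12 states O(reconcile_audit_trail) outright.
Premise 10 is O(void_entry ⊃ not reconcile_audit_trail); contrapositively O(reconcile_audit_trail ⊃ not void_entry). Since O(reconcile_audit_trail) holds, K gives O(not void_entry).
Premise 1 is O(not record_ledger ⊃ void_entry); contrapositively O(not void_entry ⊃ record_ledger). Since O(not void_entry) holds, K gives O(record_ledger).
Premise 8 is O(verify_badge ⊃ not record_ledger); contrapositively O(record_ledger ⊃ not verify_badge). Since O(record_ledger) holds, K gives O(not verify_badge).
The contrapositive of premise 11 (O(not reboot_node ⊃ verify_badge)) is O(not verify_badge ⊃ reboot_node), and O(not verify_badge) is already established, so O(reboot_node).
With premise 2, O(reboot_node ⊃ post_bond), the K-axiom yields O(post_bond).
Premise 6, O(escrow_ledger ⊃ not post_bond), contraposes to O(post_bond ⊃ not escrow_ledger); with O(post_bond) we get O(not escrow_ledger).
So O(not escrow_ledger) holds, i.e. escrow_ledger is forbidden. None of the other listed options is forbidden under the premises.

escrow_ledger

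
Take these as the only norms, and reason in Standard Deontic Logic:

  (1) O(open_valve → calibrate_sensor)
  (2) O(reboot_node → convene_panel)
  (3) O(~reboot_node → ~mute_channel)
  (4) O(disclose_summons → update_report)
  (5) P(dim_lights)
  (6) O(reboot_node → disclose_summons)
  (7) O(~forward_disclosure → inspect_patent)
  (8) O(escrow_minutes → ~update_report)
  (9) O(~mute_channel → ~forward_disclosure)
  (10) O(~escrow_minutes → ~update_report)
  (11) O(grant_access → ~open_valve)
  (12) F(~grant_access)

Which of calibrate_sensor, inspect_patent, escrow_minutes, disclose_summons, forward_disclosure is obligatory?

Premises 10 and 8 are O(~escrow_minutes → ~update_report) and O(escrow_minutes → ~update_report); every ideal world satisfies ~escrow_minutes or escrow_minutes, so in either case ~update_report holds — hence O(~update_report).
The contrapositive of premise 4 (O(disclose_summons → update_report)) is O(~update_report → ~disclose_summons), and O(~update_report) is already established, so O(~disclose_summons).
The contrapositive of premise 6 (O(reboot_node → disclose_summons)) is O(~disclose_summons → ~reboot_node), and O(~disclose_summons) is already established, so O(~reboot_node).
From O(~reboot_node) and premise 3, O(~reboot_node → ~mute_channel), we obtain O(~mute_channel).
Applying K to premise 9 (O(~mute_channel → ~forward_disclosure)) and O(~mute_channel) yields O(~forward_disclosure).
From O(~forward_disclosure) and premise 7, O(~forward_disclosure → inspect_patent), we obtain O(inspect_patent).
So O(inspect_patent) holds — inspect_patent is obligatory. None of the other listed options is made obligatory by any chain of premises.

inspect_patent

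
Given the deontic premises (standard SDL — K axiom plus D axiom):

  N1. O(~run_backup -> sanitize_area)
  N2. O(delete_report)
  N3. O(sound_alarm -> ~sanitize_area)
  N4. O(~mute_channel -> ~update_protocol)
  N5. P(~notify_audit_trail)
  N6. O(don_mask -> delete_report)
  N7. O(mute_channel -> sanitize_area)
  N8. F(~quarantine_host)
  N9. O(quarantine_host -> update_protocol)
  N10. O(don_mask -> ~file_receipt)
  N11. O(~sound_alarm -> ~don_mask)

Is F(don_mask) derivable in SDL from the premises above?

F(~quarantine_host) at premise 8 means O(quarantine_host).
With premise 9, O(quarantine_host -> update_protocol), the K-axiom yields O(update_protocol).
Premise 4 is O(~mute_channel -> ~update_protocol); contrapositively O(update_protocol -> mute_channel). Since O(update_protocol) holds, K gives O(mute_channel).
With premise 7, O(mute_channel -> sanitize_area), the K-axiom yields O(sanitize_area).
Premise 3 is O(sound_alarm -> ~sanitize_area); contrapositively O(sanitize_area -> ~sound_alarm). Since O(sanitize_area) holds, K gives O(~sound_alarm).
With premise 11, O(~sound_alarm -> ~don_mask), the K-axiom yields O(~don_mask).
Premises 1, 2, 5, 6, 10 do not contribute to this derivation.
So O(~don_mask) holds, i.e. F(don_mask). The claim follows.

Yes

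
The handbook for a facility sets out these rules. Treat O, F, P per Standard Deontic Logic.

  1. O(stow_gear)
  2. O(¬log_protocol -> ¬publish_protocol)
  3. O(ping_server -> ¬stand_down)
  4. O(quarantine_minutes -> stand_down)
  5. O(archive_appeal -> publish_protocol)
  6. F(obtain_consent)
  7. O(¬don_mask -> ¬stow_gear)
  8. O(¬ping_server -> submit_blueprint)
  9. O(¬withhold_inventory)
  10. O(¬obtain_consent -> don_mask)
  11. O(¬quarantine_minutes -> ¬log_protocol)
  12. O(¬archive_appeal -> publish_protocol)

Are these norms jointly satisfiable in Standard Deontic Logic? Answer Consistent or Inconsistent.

Consistent

Premise 7 is O(¬don_mask -> ¬stow_gear), but O(¬don_mask) is not derivable from the premises, so it does not yield O(¬stow_gear).
So O(¬stow_gear) is not derivable, and the apparent clash with O(stow_gear) does not arise.
A world satisfying every obligation exists (e.g. archive_appeal=false, don_mask=true, log_protocol=true, obtain_consent=false, ping_server=false, publish_protocol=true, quarantine_minutes=true, stand_down=true, stow_gear=true, submit_blueprint=true, withhold_inventory=false); no atom is both obligatory and forbidden, so the set is consistent.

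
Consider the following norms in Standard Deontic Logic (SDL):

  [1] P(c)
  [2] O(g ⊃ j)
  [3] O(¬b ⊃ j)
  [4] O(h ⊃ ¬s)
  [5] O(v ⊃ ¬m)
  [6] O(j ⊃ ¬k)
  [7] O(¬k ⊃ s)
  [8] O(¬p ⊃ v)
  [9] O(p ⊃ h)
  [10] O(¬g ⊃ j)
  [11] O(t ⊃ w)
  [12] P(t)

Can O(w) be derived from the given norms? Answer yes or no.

No

Premise 11 is O(t ⊃ w), but O(t) is not derivable from the premises (the permission P(t) asserts only ¬O(¬t), not O(t)), so it does not yield O(w).
No other premise forces O(w). An ideal world satisfying every premise can still have w false, so O(w) is not derivable.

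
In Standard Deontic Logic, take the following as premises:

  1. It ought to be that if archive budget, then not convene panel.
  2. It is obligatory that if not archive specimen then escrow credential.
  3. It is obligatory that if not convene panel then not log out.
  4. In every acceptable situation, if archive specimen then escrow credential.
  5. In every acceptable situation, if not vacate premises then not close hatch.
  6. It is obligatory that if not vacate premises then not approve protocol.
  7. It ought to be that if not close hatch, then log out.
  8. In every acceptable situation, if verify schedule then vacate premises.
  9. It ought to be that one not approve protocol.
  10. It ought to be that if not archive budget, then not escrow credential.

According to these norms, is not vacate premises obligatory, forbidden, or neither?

Forbidden

Premises 4 and 2 are O(archive_specimen → escrow_credential) and O(¬archive_specimen → escrow_credential); every ideal world satisfies archive_specimen or ¬archive_specimen, so in either case escrow_credential holds — hence O(escrow_credential).
Premise 10 is O(¬archive_budget → ¬escrow_credential); contrapositively O(escrow_credential → archive_budget). Since O(escrow_credential) holds, K gives O(archive_budget).
From O(archive_budget) and premise 1, O(archive_budget → ¬convene_panel), we obtain O(¬convene_panel).
With premise 3, O(¬convene_panel → ¬log_out), the K-axiom yields O(¬log_out).
Premise 7 is O(¬close_hatch → log_out); contrapositively O(¬log_out → close_hatch). Since O(¬log_out) holds, K gives O(close_hatch).
Premise 5 is O(¬vacate_premises → ¬close_hatch); contrapositively O(close_hatch → vacate_premises). Since O(close_hatch) holds, K gives O(vacate_premises).
Premises 6, 8, 9 do not contribute to this derivation.
Thus O(vacate_premises), which is F(¬vacate_premises): ¬vacate_premises is forbidden.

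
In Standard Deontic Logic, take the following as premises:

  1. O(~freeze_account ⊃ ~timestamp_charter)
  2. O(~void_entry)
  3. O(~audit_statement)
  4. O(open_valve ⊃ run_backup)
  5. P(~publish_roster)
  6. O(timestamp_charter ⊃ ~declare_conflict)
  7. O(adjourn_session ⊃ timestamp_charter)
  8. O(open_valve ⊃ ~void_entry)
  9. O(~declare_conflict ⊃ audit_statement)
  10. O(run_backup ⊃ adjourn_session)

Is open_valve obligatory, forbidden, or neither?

From premise 3 we have O(~audit_statement).
Premise 9, O(~declare_conflict ⊃ audit_statement), contraposes to O(~audit_statement ⊃ declare_conflict); with O(~audit_statement) we get O(declare_conflict).
Premise 6 is O(timestamp_charter ⊃ ~declare_conflict); contrapositively O(declare_conflict ⊃ ~timestamp_charter). Since O(declare_conflict) holds, K gives O(~timestamp_charter).
Premise 7 is O(adjourn_session ⊃ timestamp_charter); contrapositively O(~timestamp_charter ⊃ ~adjourn_session). Since O(~timestamp_charter) holds, K gives O(~adjourn_session).
Premise 10, O(run_backup ⊃ adjourn_session), contraposes to O(~adjourn_session ⊃ ~run_backup); with O(~adjourn_session) we get O(~run_backup).
Premise 4, O(open_valve ⊃ run_backup), contraposes to O(~run_backup ⊃ ~open_valve); with O(~run_backup) we get O(~open_valve).
Premises 1, 2, 5, 8 do not contribute to this derivation.
Thus O(~open_valve), which is F(open_valve): open_valve is forbidden.

Forbidden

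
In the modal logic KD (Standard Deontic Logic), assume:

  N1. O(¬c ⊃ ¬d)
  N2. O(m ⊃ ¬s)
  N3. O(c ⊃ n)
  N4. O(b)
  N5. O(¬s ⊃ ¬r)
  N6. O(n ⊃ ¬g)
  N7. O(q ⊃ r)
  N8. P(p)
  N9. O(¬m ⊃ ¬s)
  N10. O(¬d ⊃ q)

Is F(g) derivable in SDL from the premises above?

By case analysis on ¬m: premise 9 gives O(¬m ⊃ ¬s) and premise 2 gives O(m ⊃ ¬s), so O(¬s) either way.
From O(¬s) and premise 5, O(¬s ⊃ ¬r), we obtain O(¬r).
Premise 7 is O(q ⊃ r); contrapositively O(¬r ⊃ ¬q). Since O(¬r) holds, K gives O(¬q).
Premise 10, O(¬d ⊃ q), contraposes to O(¬q ⊃ d); with O(¬q) we get O(d).
Premise 1, O(¬c ⊃ ¬d), contraposes to O(d ⊃ c); with O(d) we get O(c).
Premise 3 is O(c ⊃ n); since O(c), deontic closure gives O(n).
Applying K to premise 6 (O(n ⊃ ¬g)) and O(n) yields O(¬g).
Premises 4, 8 do not contribute to this derivation.
So O(¬g) holds, i.e. F(g). The claim follows.

Yes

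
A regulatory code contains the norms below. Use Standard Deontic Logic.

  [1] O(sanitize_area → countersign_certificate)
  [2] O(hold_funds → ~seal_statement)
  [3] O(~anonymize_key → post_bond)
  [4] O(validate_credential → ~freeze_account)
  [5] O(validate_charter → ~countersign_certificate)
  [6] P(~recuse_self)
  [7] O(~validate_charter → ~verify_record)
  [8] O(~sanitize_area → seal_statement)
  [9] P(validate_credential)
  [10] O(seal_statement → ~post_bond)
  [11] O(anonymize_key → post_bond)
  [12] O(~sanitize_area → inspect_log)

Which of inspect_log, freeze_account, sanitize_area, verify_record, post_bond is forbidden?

verify_record

By case analysis on ~anonymize_key: premise 3 gives O(~anonymize_key → post_bond) and premise 11 gives O(anonymize_key → post_bond), so O(post_bond) either way.
Premise 10 is O(seal_statement → ~post_bond); contrapositively O(post_bond → ~seal_statement). Since O(post_bond) holds, K gives O(~seal_statement).
Premise 8 is O(~sanitize_area → seal_statement); contrapositively O(~seal_statement → sanitize_area). Since O(~seal_statement) holds, K gives O(sanitize_area).
Premise 1 is O(sanitize_area → countersign_certificate); since O(sanitize_area), deontic closure gives O(countersign_certificate).
Premise 5 is O(validate_charter → ~countersign_certificate); contrapositively O(countersign_certificate → ~validate_charter). Since O(countersign_certificate) holds, K gives O(~validate_charter).
Premise 7 is O(~validate_charter → ~verify_record); since O(~validate_charter), deontic closure gives O(~verify_record).
So O(~verify_record) holds, i.e. verify_record is forbidden. None of the other listed options is forbidden under the premises.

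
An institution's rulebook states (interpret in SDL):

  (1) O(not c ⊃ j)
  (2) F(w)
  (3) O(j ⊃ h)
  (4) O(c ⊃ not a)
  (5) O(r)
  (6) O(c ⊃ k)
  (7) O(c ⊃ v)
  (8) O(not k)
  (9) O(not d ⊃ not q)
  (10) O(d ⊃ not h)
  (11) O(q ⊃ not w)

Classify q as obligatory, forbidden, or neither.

Premise 8 states O(not k) outright.
Premise 6 is O(c ⊃ k); contrapositively O(not k ⊃ not c). Since O(not k) holds, K gives O(not c).
Premise 1 is O(not c ⊃ j); since O(not c), deontic closure gives O(j).
Premise 3 is O(j ⊃ h); since O(j), deontic closure gives O(h).
Premise 10, O(d ⊃ not h), contraposes to O(h ⊃ not d); with O(h) we get O(not d).
With premise 9, O(not d ⊃ not q), the K-axiom yields O(not q).
Premises 2, 4, 5, 7, 11 do not contribute to this derivation.
Thus O(not q), which is F(q): q is forbidden.

Forbidden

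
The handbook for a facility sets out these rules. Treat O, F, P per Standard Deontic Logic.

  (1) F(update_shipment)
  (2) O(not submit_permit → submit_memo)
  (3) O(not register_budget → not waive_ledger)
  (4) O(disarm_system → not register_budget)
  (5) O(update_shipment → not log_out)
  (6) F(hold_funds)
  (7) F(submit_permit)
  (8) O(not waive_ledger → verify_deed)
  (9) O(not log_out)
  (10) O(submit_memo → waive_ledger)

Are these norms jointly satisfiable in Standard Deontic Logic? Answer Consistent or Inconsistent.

Consistent

Premise 5 is O(update_shipment → not log_out); even if O(not log_out) held, inferring O(update_shipment) would be affirming the consequent — invalid.
So O(update_shipment) is not derivable, and the apparent clash with O(not update_shipment) does not arise.
A world satisfying every obligation exists (e.g. disarm_system=false, hold_funds=false, log_out=false, register_budget=true, submit_memo=true, submit_permit=false, update_shipment=false, verify_deed=false, waive_ledger=true); no atom is both obligatory and forbidden, so the set is consistent.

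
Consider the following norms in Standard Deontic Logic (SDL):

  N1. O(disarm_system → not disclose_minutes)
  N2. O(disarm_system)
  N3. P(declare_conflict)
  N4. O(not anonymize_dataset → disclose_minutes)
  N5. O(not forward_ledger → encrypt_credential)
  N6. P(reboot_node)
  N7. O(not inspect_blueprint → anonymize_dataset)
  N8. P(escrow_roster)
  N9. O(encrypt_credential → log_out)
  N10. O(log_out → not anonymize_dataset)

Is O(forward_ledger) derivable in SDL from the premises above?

Yes

From premise 2 we have O(disarm_system).
From O(disarm_system) and premise 1, O(disarm_system → not disclose_minutes), we obtain O(not disclose_minutes).
The contrapositive of premise 4 (O(not anonymize_dataset → disclose_minutes)) is O(not disclose_minutes → anonymize_dataset), and O(not disclose_minutes) is already established, so O(anonymize_dataset).
Premise 10 is O(log_out → not anonymize_dataset); contrapositively O(anonymize_dataset → not log_out). Since O(anonymize_dataset) holds, K gives O(not log_out).
Premise 9, O(encrypt_credential → log_out), contraposes to O(not log_out → not encrypt_credential); with O(not log_out) we get O(not encrypt_credential).
Premise 5, O(not forward_ledger → encrypt_credential), contraposes to O(not encrypt_credential → forward_ledger); with O(not encrypt_credential) we get O(forward_ledger).
Premises 3, 6, 7, 8 do not contribute to this derivation.
So O(forward_ledger) follows.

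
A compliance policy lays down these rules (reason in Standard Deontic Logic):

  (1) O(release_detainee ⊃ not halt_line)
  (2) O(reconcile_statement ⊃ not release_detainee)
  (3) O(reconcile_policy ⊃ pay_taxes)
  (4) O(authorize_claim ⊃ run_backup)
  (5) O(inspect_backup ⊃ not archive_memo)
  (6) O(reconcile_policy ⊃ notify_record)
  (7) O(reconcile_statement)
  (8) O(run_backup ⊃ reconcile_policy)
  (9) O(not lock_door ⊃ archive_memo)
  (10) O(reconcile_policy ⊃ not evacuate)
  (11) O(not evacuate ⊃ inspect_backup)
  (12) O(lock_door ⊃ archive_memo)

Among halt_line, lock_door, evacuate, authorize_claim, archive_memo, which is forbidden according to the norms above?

By case analysis on not lock_door: premise 9 gives O(not lock_door ⊃ archive_memo) and premise 12 gives O(lock_door ⊃ archive_memo), so O(archive_memo) either way.
Premise 5 is O(inspect_backup ⊃ not archive_memo); contrapositively O(archive_memo ⊃ not inspect_backup). Since O(archive_memo) holds, K gives O(not inspect_backup).
The contrapositive of premise 11 (O(not evacuate ⊃ inspect_backup)) is O(not inspect_backup ⊃ evacuate), and O(not inspect_backup) is already established, so O(evacuate).
The contrapositive of premise 10 (O(reconcile_policy ⊃ not evacuate)) is O(evacuate ⊃ not reconcile_policy), and O(evacuate) is already established, so O(not reconcile_policy).
Premise 8, O(run_backup ⊃ reconcile_policy), contraposes to O(not reconcile_policy ⊃ not run_backup); with O(not reconcile_policy) we get O(not run_backup).
Premise 4, O(authorize_claim ⊃ run_backup), contraposes to O(not run_backup ⊃ not authorize_claim); with O(not run_backup) we get O(not authorize_claim).
So O(not authorize_claim) holds, i.e. authorize_claim is forbidden. None of the other listed options is forbidden under the premises.

authorize_claim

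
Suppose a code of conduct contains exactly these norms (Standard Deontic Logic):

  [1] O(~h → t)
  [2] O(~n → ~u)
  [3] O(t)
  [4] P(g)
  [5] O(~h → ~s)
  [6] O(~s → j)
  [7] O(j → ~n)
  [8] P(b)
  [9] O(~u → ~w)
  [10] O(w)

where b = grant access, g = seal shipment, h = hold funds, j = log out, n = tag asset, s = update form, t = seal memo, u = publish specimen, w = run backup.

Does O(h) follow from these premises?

From premise 10 we have O(w).
Premise 9 is O(~u → ~w); contrapositively O(w → u). Since O(w) holds, K gives O(u).
Premise 2, O(~n → ~u), contraposes to O(u → n); with O(u) we get O(n).
Premise 7, O(j → ~n), contraposes to O(n → ~j); with O(n) we get O(~j).
Premise 6 is O(~s → j); contrapositively O(~j → s). Since O(~j) holds, K gives O(s).
Premise 5 is O(~h → ~s); contrapositively O(s → h). Since O(s) holds, K gives O(h).
Premises 1, 3, 4, 8 do not contribute to this derivation.
So O(h) follows.

Yes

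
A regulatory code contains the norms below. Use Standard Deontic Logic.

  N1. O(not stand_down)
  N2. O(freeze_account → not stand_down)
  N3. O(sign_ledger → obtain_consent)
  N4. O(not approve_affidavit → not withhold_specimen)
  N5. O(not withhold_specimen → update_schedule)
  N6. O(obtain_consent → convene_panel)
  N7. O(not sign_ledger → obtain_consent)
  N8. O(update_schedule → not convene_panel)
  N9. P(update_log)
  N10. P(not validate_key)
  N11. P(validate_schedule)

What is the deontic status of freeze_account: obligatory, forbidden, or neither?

Premise 2 is O(freeze_account → not stand_down); even if O(not stand_down) held, inferring O(freeze_account) would be affirming the consequent — invalid.
No premise or chain of K-axiom applications forces O(freeze_account), and none forces O(not freeze_account). So freeze_account is neither obligatory nor forbidden under these norms.

Neither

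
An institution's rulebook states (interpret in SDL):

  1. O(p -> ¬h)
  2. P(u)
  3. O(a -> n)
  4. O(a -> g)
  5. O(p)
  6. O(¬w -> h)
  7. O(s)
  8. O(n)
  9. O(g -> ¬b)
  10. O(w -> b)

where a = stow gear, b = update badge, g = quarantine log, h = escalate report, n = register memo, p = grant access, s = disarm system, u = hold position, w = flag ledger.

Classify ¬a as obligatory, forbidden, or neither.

Obligatory

Premise 5 states O(p) outright.
Premise 1 is O(p -> ¬h); since O(p), deontic closure gives O(¬h).
The contrapositive of premise 6 (O(¬w -> h)) is O(¬h -> w), and O(¬h) is already established, so O(w).
From O(w) and premise 10, O(w -> b), we obtain O(b).
Premise 9 is O(g -> ¬b); contrapositively O(b -> ¬g). Since O(b) holds, K gives O(¬g).
The contrapositive of premise 4 (O(a -> g)) is O(¬g -> ¬a), and O(¬g) is already established, so O(¬a).
Premises 2, 3, 7, 8 do not contribute to this derivation.
Hence ¬a is obligatory.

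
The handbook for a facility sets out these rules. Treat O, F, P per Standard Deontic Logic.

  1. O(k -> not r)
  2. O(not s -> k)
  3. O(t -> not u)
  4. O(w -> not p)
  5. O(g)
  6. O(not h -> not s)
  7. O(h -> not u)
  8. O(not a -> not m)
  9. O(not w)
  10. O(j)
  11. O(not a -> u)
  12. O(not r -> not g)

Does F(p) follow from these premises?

No

Premise 4 is O(w -> not p), but O(w) is not derivable from the premises, so it does not yield O(not p).
No other premise forces O(not p). An ideal world satisfying every premise can still have p true, so F(p) is not derivable.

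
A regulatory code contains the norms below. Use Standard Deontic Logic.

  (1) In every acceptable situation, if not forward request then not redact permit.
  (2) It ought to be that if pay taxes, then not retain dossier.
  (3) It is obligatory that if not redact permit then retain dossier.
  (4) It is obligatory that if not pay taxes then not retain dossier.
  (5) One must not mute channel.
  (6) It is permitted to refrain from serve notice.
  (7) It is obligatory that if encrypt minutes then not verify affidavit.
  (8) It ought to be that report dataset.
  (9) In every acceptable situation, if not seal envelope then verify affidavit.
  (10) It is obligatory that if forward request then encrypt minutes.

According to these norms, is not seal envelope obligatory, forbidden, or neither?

Premises 2 and 4 cover both cases: O(pay_taxes → ¬retain_dossier) and O(¬pay_taxes → ¬retain_dossier). Since pay_taxes ∨ ¬pay_taxes is a tautology, O(¬retain_dossier) follows.
Premise 3, O(¬redact_permit → retain_dossier), contraposes to O(¬retain_dossier → redact_permit); with O(¬retain_dossier) we get O(redact_permit).
Premise 1 is O(¬forward_request → ¬redact_permit); contrapositively O(redact_permit → forward_request). Since O(redact_permit) holds, K gives O(forward_request).
Premise 10 is O(forward_request → encrypt_minutes); since O(forward_request), deontic closure gives O(encrypt_minutes).
From O(encrypt_minutes) and premise 7, O(encrypt_minutes → ¬verify_affidavit), we obtain O(¬verify_affidavit).
Premise 9, O(¬seal_envelope → verify_affidavit), contraposes to O(¬verify_affidavit → seal_envelope); with O(¬verify_affidavit) we get O(seal_envelope).
Premises 5, 6, 8 do not contribute to this derivation.
Thus O(seal_envelope), which is F(¬seal_envelope): ¬seal_envelope is forbidden.

Forbidden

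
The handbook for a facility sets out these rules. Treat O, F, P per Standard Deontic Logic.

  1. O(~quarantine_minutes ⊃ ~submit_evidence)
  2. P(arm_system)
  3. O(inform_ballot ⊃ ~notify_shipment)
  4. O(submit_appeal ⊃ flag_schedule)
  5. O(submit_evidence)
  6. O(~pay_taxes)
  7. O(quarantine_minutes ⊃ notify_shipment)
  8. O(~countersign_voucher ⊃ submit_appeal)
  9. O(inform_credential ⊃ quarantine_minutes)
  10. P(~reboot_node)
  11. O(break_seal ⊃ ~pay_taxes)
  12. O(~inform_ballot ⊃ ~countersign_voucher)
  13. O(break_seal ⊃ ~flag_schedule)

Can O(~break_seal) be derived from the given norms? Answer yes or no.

Premise 5 gives O(submit_evidence).
Premise 1 is O(~quarantine_minutes ⊃ ~submit_evidence); contrapositively O(submit_evidence ⊃ quarantine_minutes). Since O(submit_evidence) holds, K gives O(quarantine_minutes).
Applying K to premise 7 (O(quarantine_minutes ⊃ notify_shipment)) and O(quarantine_minutes) yields O(notify_shipment).
The contrapositive of premise 3 (O(inform_ballot ⊃ ~notify_shipment)) is O(notify_shipment ⊃ ~inform_ballot), and O(notify_shipment) is already established, so O(~inform_ballot).
From O(~inform_ballot) and premise 12, O(~inform_ballot ⊃ ~countersign_voucher), we obtain O(~countersign_voucher).
Premise 8 is O(~countersign_voucher ⊃ submit_appeal); since O(~countersign_voucher), deontic closure gives O(submit_appeal).
Premise 4 is O(submit_appeal ⊃ flag_schedule); since O(submit_appeal), deontic closure gives O(flag_schedule).
The contrapositive of premise 13 (O(break_seal ⊃ ~flag_schedule)) is O(flag_schedule ⊃ ~break_seal), and O(flag_schedule) is already established, so O(~break_seal).
Premises 2, 6, 9, 10, 11 do not contribute to this derivation.
So O(~break_seal) follows.

Yes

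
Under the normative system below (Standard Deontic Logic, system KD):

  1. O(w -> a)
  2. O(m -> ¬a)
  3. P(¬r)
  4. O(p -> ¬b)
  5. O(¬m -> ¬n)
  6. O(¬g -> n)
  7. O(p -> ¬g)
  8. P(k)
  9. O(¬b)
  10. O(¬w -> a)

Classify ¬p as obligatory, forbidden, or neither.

By case analysis on ¬w: premise 10 gives O(¬w -> a) and premise 1 gives O(w -> a), so O(a) either way.
The contrapositive of premise 2 (O(m -> ¬a)) is O(a -> ¬m), and O(a) is already established, so O(¬m).
Applying K to premise 5 (O(¬m -> ¬n)) and O(¬m) yields O(¬n).
Premise 6 is O(¬g -> n); contrapositively O(¬n -> g). Since O(¬n) holds, K gives O(g).
Premise 7, O(p -> ¬g), contraposes to O(g -> ¬p); with O(g) we get O(¬p).
Premises 3, 4, 8, 9 do not contribute to this derivation.
Hence ¬p is obligatory.

Obligatory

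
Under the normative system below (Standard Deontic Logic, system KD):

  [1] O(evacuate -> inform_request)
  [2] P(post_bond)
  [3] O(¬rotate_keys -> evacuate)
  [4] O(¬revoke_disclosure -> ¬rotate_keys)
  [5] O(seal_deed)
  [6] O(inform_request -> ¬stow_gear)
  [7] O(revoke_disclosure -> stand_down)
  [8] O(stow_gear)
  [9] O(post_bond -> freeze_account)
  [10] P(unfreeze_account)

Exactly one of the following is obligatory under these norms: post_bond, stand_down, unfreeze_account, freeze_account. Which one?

stand_down

Premise 8 states O(stow_gear) outright.
Premise 6 is O(inform_request -> ¬stow_gear); contrapositively O(stow_gear -> ¬inform_request). Since O(stow_gear) holds, K gives O(¬inform_request).
Premise 1, O(evacuate -> inform_request), contraposes to O(¬inform_request -> ¬evacuate); with O(¬inform_request) we get O(¬evacuate).
The contrapositive of premise 3 (O(¬rotate_keys -> evacuate)) is O(¬evacuate -> rotate_keys), and O(¬evacuate) is already established, so O(rotate_keys).
Premise 4 is O(¬revoke_disclosure -> ¬rotate_keys); contrapositively O(rotate_keys -> revoke_disclosure). Since O(rotate_keys) holds, K gives O(revoke_disclosure).
Applying K to premise 7 (O(revoke_disclosure -> stand_down)) and O(revoke_disclosure) yields O(stand_down).
So O(stand_down) holds — stand_down is obligatory. None of the other listed options is made obligatory by any chain of premises.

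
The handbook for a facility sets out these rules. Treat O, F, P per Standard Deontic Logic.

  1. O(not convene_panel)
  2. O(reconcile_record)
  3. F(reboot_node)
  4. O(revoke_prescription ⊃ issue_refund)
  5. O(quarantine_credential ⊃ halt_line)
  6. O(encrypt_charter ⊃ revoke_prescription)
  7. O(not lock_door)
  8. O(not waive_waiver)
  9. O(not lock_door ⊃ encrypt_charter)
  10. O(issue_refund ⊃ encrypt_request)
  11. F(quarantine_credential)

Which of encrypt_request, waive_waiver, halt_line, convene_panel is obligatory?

Premise 7 gives O(not lock_door).
From O(not lock_door) and premise 9, O(not lock_door ⊃ encrypt_charter), we obtain O(encrypt_charter).
From O(encrypt_charter) and premise 6, O(encrypt_charter ⊃ revoke_prescription), we obtain O(revoke_prescription).
With premise 4, O(revoke_prescription ⊃ issue_refund), the K-axiom yields O(issue_refund).
Applying K to premise 10 (O(issue_refund ⊃ encrypt_request)) and O(issue_refund) yields O(encrypt_request).
So O(encrypt_request) holds — encrypt_request is obligatory. None of the other listed options is made obligatory by any chain of premises.

encrypt_request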